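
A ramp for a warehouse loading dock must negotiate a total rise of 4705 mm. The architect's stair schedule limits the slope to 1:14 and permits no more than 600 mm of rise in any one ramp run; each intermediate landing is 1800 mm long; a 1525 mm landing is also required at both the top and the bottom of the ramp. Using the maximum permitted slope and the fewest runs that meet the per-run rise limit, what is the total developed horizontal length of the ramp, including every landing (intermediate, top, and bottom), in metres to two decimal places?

4705 / 600 = 7.84, so 8 ramp runs are needed. That means 7 intermediate landings.
Ramp run (horizontal) at 1:14: 4705 × 14 = 65870 mm.
7 intermediate landings contribute 7 × 1800 = 12600 mm.
Top and bottom landings: 2 × 1525 = 3050 mm.
Total = 65870 + 12600 + 3050 = 81520 mm.
= 81.52 m.

81.52 m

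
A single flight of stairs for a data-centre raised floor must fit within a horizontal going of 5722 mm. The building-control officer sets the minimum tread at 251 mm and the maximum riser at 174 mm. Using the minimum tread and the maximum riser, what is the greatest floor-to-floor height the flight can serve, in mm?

4002 mm

5722 / 251 = 22.80, so 22 treads fit.
Risers = treads + 1 = 23.
Maximum height = 23 × 174 = 4002 mm.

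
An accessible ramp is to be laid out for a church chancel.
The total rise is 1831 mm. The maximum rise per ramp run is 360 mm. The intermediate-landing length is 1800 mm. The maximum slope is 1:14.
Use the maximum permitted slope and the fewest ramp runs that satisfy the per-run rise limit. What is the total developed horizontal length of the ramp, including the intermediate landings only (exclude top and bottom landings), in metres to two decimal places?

1831 / 360 = 5.09, so 6 ramp runs are needed. That means 5 intermediate landings.
Horizontal run for 1831 mm of rise at 1:14 is 1831 × 14 = 25634 mm.
Intermediate landings: 5 × 1800 = 9000 mm.
Developed length = 25634 + 9000 = 34634 mm.
= 34.63 m.

34.63 m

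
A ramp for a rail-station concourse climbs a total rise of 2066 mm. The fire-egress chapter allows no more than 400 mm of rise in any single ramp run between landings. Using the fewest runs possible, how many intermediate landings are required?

2066 / 400 = 5.17, so 6 ramp runs are needed.
6 runs are separated by 5 intermediate landings.

5 intermediate landings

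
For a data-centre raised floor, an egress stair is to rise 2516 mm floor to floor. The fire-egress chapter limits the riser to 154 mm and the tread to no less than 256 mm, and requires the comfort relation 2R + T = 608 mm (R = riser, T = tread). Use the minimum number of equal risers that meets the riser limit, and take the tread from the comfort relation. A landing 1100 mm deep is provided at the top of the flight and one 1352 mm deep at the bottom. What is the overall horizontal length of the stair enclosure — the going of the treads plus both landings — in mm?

7444 mm

At most 154 each: 2516/154 = 16.34, giving 17 risers.
Each riser is 2516/17 = 148 mm (≤ 154 mm).
T = 608 − 2·148 = 312 mm, which satisfies the 256 mm minimum.
Going = (17 − 1) × 312 = 4992 mm.
Add landings: 4992 + 1100 + 1352 = 7444 mm.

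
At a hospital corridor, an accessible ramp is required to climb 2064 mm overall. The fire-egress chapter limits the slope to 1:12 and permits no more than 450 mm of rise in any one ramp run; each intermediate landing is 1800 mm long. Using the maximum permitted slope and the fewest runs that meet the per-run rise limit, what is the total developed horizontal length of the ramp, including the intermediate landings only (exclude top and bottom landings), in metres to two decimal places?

At most 450 each: 2064/450 = 4.59, giving 5 ramp runs. That means 4 intermediate landings.
Ramp run (horizontal) at 1:12: 2064 × 12 = 24768 mm.
4 intermediate landings contribute 4 × 1800 = 7200 mm.
Developed length = 24768 + 7200 = 31968 mm.
= 31.97 m.

31.97 m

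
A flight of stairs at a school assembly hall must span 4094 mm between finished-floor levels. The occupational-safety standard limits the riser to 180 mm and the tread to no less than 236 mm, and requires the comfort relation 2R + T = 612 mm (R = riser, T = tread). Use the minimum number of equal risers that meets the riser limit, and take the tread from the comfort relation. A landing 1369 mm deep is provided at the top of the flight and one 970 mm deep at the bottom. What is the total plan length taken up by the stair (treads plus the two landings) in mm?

7971 mm

At most 180 each: 4094/180 = 22.74, giving 23 risers.
R = 4094 ÷ 23 = 178 mm.
From 2R + T = 612: T = 612 − 356 = 256 mm.
Treads = 23 − 1 = 22; going = 22 × 256 = 5632 mm.
Add landings: 5632 + 1369 + 970 = 7971 mm.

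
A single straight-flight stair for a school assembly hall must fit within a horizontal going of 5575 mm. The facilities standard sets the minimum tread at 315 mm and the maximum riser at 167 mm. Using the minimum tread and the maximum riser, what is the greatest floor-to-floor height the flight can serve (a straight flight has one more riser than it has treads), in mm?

3006 mm

Treads that fit: ⌊5575 / 315⌋ = 17.
Risers = treads + 1 = 18.
Maximum height = 18 × 167 = 3006 mm.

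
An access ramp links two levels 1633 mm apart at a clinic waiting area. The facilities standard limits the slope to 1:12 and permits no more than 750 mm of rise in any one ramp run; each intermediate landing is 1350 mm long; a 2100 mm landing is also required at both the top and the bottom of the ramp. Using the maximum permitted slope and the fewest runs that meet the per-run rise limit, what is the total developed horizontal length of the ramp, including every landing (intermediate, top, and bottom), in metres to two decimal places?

26.50 m

1633 / 750 = 2.177 → round up to 3 ramp runs. That means 2 intermediate landings.
Horizontal run for 1633 mm of rise at 1:12 is 1633 × 12 = 19596 mm.
Intermediate landings: 2 × 1350 = 2700 mm.
Top and bottom landings: 2 × 2100 = 4200 mm.
Total = 19596 + 2700 + 4200 = 26496 mm.
= 26.50 m.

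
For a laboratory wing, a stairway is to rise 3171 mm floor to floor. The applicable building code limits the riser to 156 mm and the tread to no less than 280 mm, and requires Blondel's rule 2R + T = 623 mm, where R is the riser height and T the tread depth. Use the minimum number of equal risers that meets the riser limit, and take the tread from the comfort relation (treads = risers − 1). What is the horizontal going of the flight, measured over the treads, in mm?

3171 / 156 = 20.327 → round up to 21 risers.
Each riser is 3171/21 = 151 mm (≤ 156 mm).
T = 623 − 2·151 = 321 mm, which satisfies the 280 mm minimum.
Treads = 21 − 1 = 20; going = 20 × 321 = 6420 mm.

6420 mm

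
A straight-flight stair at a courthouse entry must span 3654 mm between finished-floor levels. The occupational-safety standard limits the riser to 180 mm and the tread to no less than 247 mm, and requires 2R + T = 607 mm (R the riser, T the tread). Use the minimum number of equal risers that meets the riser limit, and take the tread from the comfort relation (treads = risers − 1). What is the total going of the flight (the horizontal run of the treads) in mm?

At most 180 each: 3654/180 = 20.30, giving 21 risers.
R = 3654 ÷ 21 = 174 mm.
T = 607 − 2·174 = 259 mm, which satisfies the 247 mm minimum.
Treads = 21 − 1 = 20; going = 20 × 259 = 5180 mm.

5180 mm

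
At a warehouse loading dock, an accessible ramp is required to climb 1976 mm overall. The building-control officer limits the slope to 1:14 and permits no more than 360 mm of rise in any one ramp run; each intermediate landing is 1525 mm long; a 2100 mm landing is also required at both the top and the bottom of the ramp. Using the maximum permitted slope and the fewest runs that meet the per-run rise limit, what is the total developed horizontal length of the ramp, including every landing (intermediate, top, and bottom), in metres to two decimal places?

39.49 m

At most 360 each: 1976/360 = 5.49, giving 6 ramp runs. That means 5 intermediate landings.
Ramp run (horizontal) at 1:14: 1976 × 14 = 27664 mm.
5 intermediate landings contribute 5 × 1525 = 7625 mm.
Top and bottom landings: 2 × 2100 = 4200 mm.
Total = 27664 + 7625 + 4200 = 39489 mm.
= 39.49 m.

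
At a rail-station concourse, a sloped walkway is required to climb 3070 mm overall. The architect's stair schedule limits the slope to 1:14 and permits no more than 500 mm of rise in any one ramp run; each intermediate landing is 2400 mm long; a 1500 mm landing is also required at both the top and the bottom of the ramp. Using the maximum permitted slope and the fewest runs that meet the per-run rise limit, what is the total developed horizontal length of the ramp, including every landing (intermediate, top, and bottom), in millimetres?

60380 mm

3070 / 500 = 6.140 → round up to 7 ramp runs. That means 6 intermediate landings.
Ramp run (horizontal) at 1:14: 3070 × 14 = 42980 mm.
Intermediate landings: 6 × 2400 = 14400 mm.
Top and bottom landings: 2 × 1500 = 3000 mm.
Total = 42980 + 14400 + 3000 = 60380 mm.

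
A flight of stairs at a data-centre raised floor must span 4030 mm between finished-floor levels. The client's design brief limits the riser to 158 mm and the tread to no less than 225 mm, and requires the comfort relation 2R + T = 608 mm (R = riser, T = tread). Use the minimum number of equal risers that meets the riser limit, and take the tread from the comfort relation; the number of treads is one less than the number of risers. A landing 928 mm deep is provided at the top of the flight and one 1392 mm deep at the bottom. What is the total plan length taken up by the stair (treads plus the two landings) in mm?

4030 / 158 = 25.51, so 26 risers are needed.
Riser R = 4030 / 26 = 155 mm, within the 158 mm limit.
T = 608 − 2·155 = 298 mm, which satisfies the 225 mm minimum.
Going = (26 − 1) × 298 = 7450 mm.
Add landings: 7450 + 928 + 1392 = 9770 mm.

9770 mm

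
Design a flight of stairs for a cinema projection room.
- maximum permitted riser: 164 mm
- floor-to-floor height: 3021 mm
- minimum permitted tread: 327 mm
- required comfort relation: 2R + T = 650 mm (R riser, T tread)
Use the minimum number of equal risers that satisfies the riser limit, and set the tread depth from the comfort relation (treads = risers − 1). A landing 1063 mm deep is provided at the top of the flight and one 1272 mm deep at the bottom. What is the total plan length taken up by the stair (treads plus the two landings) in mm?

8311 mm

3021 / 164 = 18.42, so 19 risers are needed.
Riser R = 3021 / 19 = 159 mm, within the 164 mm limit.
From 2R + T = 650: T = 650 − 318 = 332 mm.
Going = (19 − 1) × 332 = 5976 mm.
Enclosure = 5976 + 1063 + 1272 = 8311 mm.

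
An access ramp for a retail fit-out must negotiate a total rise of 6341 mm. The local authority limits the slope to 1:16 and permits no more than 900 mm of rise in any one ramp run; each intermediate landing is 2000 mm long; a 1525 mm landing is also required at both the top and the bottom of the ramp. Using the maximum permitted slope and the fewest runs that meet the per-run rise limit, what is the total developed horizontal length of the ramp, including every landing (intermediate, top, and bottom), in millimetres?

6341 / 900 = 7.05, so 8 ramp runs are needed. That means 7 intermediate landings.
Ramp run (horizontal) at 1:16: 6341 × 16 = 101456 mm.
Intermediate landings: 7 × 2000 = 14000 mm.
Top and bottom landings: 2 × 1525 = 3050 mm.
Total = 101456 + 14000 + 3050 = 118506 mm.

118506 mm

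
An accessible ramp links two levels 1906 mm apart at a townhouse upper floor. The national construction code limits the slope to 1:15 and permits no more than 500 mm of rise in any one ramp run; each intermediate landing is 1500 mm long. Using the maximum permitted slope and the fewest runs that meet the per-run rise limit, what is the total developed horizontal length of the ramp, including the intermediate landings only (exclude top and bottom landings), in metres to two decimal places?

33.09 m

⌈1906/500⌉ = 4 ramp runs. That means 3 intermediate landings.
Horizontal run for 1906 mm of rise at 1:15 is 1906 × 15 = 28590 mm.
Intermediate landings: 3 × 1500 = 4500 mm.
Developed length = 28590 + 4500 = 33090 mm.
= 33.09 m.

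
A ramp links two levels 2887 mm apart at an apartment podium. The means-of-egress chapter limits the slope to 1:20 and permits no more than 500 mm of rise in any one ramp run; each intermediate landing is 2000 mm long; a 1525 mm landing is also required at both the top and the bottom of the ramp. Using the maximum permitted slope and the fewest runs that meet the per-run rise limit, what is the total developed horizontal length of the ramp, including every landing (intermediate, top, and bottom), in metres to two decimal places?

70.79 m

2887 / 500 = 5.77, so 6 ramp runs are needed. That means 5 intermediate landings.
Ramp run (horizontal) at 1:20: 2887 × 20 = 57740 mm.
Intermediate landings: 5 × 2000 = 10000 mm.
Top and bottom landings: 2 × 1525 = 3050 mm.
Total = 57740 + 10000 + 3050 = 70790 mm.
= 70.79 m.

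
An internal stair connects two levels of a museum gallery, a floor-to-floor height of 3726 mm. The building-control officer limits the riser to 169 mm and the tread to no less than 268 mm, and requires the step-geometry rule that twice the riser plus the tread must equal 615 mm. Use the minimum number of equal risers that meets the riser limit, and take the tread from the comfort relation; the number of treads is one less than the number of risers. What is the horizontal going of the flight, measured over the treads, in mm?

3726 / 169 = 22.047 → round up to 23 risers.
R = 3726 ÷ 23 = 162 mm.
Tread T = 615 − 2 × 162 = 291 mm (≥ 268 mm).
23 risers give 22 treads; going = 22 × 291 = 6402 mm.

6402 mm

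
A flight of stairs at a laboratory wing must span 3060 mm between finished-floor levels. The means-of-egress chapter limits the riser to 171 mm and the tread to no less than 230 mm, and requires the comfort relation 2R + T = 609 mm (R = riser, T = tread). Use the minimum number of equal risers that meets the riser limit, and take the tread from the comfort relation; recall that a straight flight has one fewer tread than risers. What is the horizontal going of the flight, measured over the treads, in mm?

3060 / 171 = 17.89, so 18 risers are needed.
R = 3060 ÷ 18 = 170 mm.
Tread T = 609 − 2 × 170 = 269 mm (≥ 230 mm).
18 risers give 17 treads; going = 17 × 269 = 4573 mm.

4573 mm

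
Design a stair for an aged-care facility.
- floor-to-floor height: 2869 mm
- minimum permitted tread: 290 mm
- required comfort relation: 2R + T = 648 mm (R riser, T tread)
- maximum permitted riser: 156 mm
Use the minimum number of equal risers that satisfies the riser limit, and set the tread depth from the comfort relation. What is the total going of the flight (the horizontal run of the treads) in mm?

6228 mm

⌈2869/156⌉ = 19 risers.
Riser R = 2869 / 19 = 151 mm, within the 156 mm limit.
T = 648 − 2·151 = 346 mm, which satisfies the 290 mm minimum.
Treads = 19 − 1 = 18; going = 18 × 346 = 6228 mm.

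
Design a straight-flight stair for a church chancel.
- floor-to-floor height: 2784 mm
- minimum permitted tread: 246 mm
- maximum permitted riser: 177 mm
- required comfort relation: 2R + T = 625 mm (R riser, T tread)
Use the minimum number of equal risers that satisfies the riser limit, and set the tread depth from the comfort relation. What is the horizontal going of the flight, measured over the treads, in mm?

4155 mm

2784 / 177 = 15.73, so 16 risers are needed.
R = 2784 ÷ 16 = 174 mm.
Tread T = 625 − 2 × 174 = 277 mm (≥ 246 mm).
16 risers give 15 treads; going = 15 × 277 = 4155 mm.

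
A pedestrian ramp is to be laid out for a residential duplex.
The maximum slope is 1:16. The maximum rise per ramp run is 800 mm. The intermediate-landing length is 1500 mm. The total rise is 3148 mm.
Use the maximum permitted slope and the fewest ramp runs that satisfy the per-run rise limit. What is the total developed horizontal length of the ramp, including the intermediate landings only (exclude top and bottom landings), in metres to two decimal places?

3148 / 800 = 3.94, so 4 ramp runs are needed. That means 3 intermediate landings.
Ramp run (horizontal) at 1:16: 3148 × 16 = 50368 mm.
Intermediate landings: 3 × 1500 = 4500 mm.
Developed length = 50368 + 4500 = 54868 mm.
= 54.87 m.

54.87 m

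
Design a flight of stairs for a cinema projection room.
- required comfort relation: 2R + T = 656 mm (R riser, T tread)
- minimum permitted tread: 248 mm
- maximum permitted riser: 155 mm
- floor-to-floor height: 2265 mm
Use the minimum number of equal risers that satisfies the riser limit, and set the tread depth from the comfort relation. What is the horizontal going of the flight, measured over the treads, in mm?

4956 mm

At most 155 each: 2265/155 = 14.61, giving 15 risers.
Each riser is 2265/15 = 151 mm (≤ 155 mm).
Tread T = 656 − 2 × 151 = 354 mm (≥ 248 mm).
Treads = 15 − 1 = 14; going = 14 × 354 = 4956 mm.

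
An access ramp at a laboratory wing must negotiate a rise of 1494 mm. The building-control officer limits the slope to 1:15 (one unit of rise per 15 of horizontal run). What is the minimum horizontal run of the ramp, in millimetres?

At 1:15 the run is 15 × 1494 = 22410 mm.

22410 mm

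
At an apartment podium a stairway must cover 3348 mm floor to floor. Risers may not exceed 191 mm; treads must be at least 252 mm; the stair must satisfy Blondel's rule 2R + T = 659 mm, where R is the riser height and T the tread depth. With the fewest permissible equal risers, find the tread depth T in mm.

287 mm

⌈3348/191⌉ = 18 risers.
R = 3348 ÷ 18 = 186 mm.
From 2R + T = 659: T = 659 − 372 = 287 mm.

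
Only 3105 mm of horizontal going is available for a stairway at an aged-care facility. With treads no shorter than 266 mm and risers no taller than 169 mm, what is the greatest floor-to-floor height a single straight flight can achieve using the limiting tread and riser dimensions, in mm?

2028 mm

Treads that fit: ⌊3105 / 266⌋ = 11.
Risers = treads + 1 = 12.
Maximum height = 12 × 169 = 2028 mm.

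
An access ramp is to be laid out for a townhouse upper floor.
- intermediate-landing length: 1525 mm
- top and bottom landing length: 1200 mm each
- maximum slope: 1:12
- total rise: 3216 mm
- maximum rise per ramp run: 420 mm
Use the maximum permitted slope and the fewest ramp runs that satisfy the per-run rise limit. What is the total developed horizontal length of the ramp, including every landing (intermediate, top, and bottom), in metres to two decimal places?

At most 420 each: 3216/420 = 7.66, giving 8 ramp runs. That means 7 intermediate landings.
Ramp run (horizontal) at 1:12: 3216 × 12 = 38592 mm.
7 intermediate landings contribute 7 × 1525 = 10675 mm.
Top and bottom landings: 2 × 1200 = 2400 mm.
Total = 38592 + 10675 + 2400 = 51667 mm.
= 51.67 m.

51.67 m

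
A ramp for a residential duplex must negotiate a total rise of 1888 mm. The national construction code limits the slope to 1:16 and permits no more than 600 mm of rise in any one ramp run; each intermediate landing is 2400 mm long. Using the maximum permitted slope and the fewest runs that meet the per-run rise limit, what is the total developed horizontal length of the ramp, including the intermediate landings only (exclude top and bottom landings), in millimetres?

37408 mm

⌈1888/600⌉ = 4 ramp runs. That means 3 intermediate landings.
Ramp run (horizontal) at 1:16: 1888 × 16 = 30208 mm.
Intermediate landings: 3 × 2400 = 7200 mm.
Total developed length = 30208 + 7200 = 37408 mm.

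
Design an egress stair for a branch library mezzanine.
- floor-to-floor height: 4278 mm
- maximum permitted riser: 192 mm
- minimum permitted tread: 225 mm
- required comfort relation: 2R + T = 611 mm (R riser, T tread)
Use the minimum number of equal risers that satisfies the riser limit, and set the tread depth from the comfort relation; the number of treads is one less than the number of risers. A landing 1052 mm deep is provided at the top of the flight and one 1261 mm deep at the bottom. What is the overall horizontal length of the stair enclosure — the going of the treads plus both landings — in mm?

At most 192 each: 4278/192 = 22.28, giving 23 risers.
Riser R = 4278 / 23 = 186 mm, within the 192 mm limit.
Tread T = 611 − 2 × 186 = 239 mm (≥ 225 mm).
Treads = 23 − 1 = 22; going = 22 × 239 = 5258 mm.
Add landings: 5258 + 1052 + 1261 = 7571 mm.

7571 mm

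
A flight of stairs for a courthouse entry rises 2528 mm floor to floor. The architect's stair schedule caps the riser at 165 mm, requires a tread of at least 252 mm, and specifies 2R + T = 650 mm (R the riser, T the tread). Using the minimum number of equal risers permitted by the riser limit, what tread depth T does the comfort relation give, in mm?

334 mm

2528 / 165 = 15.321 → round up to 16 risers.
Riser R = 2528 / 16 = 158 mm, within the 165 mm limit.
Tread T = 650 − 2 × 158 = 334 mm (≥ 252 mm).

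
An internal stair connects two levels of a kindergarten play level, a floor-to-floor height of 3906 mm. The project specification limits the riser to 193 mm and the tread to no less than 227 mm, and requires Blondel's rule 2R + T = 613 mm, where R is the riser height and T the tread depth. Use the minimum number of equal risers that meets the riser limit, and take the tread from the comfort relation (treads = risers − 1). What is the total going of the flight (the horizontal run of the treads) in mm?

4820 mm

3906 / 193 = 20.238 → round up to 21 risers.
Riser R = 3906 / 21 = 186 mm, within the 193 mm limit.
T = 613 − 2·186 = 241 mm, which satisfies the 227 mm minimum.
Treads = 21 − 1 = 20; going = 20 × 241 = 4820 mm.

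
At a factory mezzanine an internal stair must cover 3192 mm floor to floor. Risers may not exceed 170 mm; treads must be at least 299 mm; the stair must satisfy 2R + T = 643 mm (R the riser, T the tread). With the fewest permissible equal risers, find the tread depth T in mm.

307 mm

At most 170 each: 3192/170 = 18.78, giving 19 risers.
R = 3192 ÷ 19 = 168 mm.
T = 643 − 2·168 = 307 mm, which satisfies the 299 mm minimum.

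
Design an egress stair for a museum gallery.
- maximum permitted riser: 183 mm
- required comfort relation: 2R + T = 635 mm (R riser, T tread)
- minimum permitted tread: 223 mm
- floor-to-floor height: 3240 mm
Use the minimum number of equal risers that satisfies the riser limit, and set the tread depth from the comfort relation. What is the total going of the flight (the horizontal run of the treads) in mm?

4675 mm

⌈3240/183⌉ = 18 risers.
R = 3240 ÷ 18 = 180 mm.
Tread T = 635 − 2 × 180 = 275 mm (≥ 223 mm).
Going = (18 − 1) × 275 = 4675 mm.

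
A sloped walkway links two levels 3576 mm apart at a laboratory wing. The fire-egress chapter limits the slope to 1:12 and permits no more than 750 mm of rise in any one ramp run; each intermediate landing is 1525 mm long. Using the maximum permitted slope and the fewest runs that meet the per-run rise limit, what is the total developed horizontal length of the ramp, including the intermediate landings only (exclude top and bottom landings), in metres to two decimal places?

49.01 m

3576 / 750 = 4.77, so 5 ramp runs are needed. That means 4 intermediate landings.
Ramp run (horizontal) at 1:12: 3576 × 12 = 42912 mm.
Intermediate landings: 4 × 1525 = 6100 mm.
Total developed length = 42912 + 6100 = 49012 mm.
= 49.01 m.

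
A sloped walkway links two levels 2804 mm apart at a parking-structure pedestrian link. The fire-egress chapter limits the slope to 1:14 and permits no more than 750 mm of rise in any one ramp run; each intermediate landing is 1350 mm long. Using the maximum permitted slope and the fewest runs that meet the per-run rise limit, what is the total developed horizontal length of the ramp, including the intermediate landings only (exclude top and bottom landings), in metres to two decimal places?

2804 / 750 = 3.74, so 4 ramp runs are needed. That means 3 intermediate landings.
Ramp run (horizontal) at 1:14: 2804 × 14 = 39256 mm.
3 intermediate landings contribute 3 × 1350 = 4050 mm.
Developed length = 39256 + 4050 = 43306 mm.
= 43.31 m.

43.31 m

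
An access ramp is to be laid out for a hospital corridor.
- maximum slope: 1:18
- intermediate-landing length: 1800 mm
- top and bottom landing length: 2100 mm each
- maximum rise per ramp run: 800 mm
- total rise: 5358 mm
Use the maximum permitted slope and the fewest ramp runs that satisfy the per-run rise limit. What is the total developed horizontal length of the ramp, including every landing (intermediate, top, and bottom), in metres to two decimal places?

At most 800 each: 5358/800 = 6.70, giving 7 ramp runs. That means 6 intermediate landings.
Ramp run (horizontal) at 1:18: 5358 × 18 = 96444 mm.
Intermediate landings: 6 × 1800 = 10800 mm.
Top and bottom landings: 2 × 2100 = 4200 mm.
Total = 96444 + 10800 + 4200 = 111444 mm.
= 111.44 m.

111.44 m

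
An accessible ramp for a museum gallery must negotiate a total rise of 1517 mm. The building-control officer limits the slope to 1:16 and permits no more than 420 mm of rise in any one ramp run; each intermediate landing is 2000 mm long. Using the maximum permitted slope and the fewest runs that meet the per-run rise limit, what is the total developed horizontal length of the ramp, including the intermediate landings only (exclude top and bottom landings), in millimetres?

30272 mm

At most 420 each: 1517/420 = 3.61, giving 4 ramp runs. That means 3 intermediate landings.
Horizontal run for 1517 mm of rise at 1:16 is 1517 × 16 = 24272 mm.
Intermediate landings: 3 × 2000 = 6000 mm.
Total developed length = 24272 + 6000 = 30272 mm.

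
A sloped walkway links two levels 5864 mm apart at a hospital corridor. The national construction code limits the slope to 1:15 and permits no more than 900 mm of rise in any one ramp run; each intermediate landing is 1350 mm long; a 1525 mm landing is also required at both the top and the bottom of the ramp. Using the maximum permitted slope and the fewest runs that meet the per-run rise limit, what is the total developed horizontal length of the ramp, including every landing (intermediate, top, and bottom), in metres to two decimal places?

At most 900 each: 5864/900 = 6.52, giving 7 ramp runs. That means 6 intermediate landings.
Ramp run (horizontal) at 1:15: 5864 × 15 = 87960 mm.
6 intermediate landings contribute 6 × 1350 = 8100 mm.
Top and bottom landings: 2 × 1525 = 3050 mm.
Total = 87960 + 8100 + 3050 = 99110 mm.
= 99.11 m.

99.11 m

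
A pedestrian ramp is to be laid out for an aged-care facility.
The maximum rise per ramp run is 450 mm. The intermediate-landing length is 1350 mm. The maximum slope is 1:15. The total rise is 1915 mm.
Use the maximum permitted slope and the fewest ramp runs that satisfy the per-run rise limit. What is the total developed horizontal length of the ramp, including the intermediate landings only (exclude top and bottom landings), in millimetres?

34125 mm

At most 450 each: 1915/450 = 4.26, giving 5 ramp runs. That means 4 intermediate landings.
Horizontal run for 1915 mm of rise at 1:15 is 1915 × 15 = 28725 mm.
4 intermediate landings contribute 4 × 1350 = 5400 mm.
Developed length = 28725 + 5400 = 34125 mm.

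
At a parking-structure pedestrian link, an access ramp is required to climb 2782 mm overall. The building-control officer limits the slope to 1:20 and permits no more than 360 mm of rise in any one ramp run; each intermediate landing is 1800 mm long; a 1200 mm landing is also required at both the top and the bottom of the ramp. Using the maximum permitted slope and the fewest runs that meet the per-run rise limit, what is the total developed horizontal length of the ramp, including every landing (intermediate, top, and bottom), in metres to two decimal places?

70.64 m

2782 / 360 = 7.73, so 8 ramp runs are needed. That means 7 intermediate landings.
Ramp run (horizontal) at 1:20: 2782 × 20 = 55640 mm.
7 intermediate landings contribute 7 × 1800 = 12600 mm.
Top and bottom landings: 2 × 1200 = 2400 mm.
Total = 55640 + 12600 + 2400 = 70640 mm.
= 70.64 m.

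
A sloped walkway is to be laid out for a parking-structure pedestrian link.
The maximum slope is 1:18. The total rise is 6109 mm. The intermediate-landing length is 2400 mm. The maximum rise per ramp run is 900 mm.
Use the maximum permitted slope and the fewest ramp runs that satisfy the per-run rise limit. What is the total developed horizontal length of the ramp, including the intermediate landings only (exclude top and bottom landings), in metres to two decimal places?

124.36 m

At most 900 each: 6109/900 = 6.79, giving 7 ramp runs. That means 6 intermediate landings.
Ramp run (horizontal) at 1:18: 6109 × 18 = 109962 mm.
6 intermediate landings contribute 6 × 2400 = 14400 mm.
Developed length = 109962 + 14400 = 124362 mm.
= 124.36 m.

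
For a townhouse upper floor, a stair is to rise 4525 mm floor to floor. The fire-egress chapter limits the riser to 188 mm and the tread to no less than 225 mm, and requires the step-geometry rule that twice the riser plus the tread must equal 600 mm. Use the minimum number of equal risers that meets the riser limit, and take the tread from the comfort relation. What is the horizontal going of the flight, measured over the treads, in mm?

5712 mm

At most 188 each: 4525/188 = 24.07, giving 25 risers.
Riser R = 4525 / 25 = 181 mm, within the 188 mm limit.
Tread T = 600 − 2 × 181 = 238 mm (≥ 225 mm).
Treads = 25 − 1 = 24; going = 24 × 238 = 5712 mm.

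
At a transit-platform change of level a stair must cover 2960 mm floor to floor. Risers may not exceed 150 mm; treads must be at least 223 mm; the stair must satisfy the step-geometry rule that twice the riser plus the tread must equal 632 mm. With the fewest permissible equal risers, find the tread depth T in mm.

336 mm

2960 / 150 = 19.733 → round up to 20 risers.
Each riser is 2960/20 = 148 mm (≤ 150 mm).
T = 632 − 2·148 = 336 mm, which satisfies the 223 mm minimum.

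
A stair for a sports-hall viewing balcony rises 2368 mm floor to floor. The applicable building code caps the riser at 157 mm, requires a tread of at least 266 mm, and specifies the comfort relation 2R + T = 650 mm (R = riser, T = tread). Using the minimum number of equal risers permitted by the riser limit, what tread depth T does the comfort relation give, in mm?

⌈2368/157⌉ = 16 risers.
Riser R = 2368 / 16 = 148 mm, within the 157 mm limit.
T = 650 − 2·148 = 354 mm, which satisfies the 266 mm minimum.

354 mm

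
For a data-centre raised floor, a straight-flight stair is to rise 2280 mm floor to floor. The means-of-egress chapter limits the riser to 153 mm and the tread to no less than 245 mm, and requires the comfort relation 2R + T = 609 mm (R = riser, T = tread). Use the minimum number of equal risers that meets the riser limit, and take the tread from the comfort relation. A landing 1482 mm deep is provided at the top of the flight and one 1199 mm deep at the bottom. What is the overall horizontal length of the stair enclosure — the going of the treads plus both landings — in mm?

6951 mm

At most 153 each: 2280/153 = 14.90, giving 15 risers.
Each riser is 2280/15 = 152 mm (≤ 153 mm).
T = 609 − 2·152 = 305 mm, which satisfies the 245 mm minimum.
15 risers give 14 treads; going = 14 × 305 = 4270 mm.
Add landings: 4270 + 1482 + 1199 = 6951 mm.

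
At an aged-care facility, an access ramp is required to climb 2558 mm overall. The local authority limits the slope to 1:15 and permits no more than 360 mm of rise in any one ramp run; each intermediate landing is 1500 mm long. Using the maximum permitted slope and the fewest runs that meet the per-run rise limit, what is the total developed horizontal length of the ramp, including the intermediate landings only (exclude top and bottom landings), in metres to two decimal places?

2558 / 360 = 7.11, so 8 ramp runs are needed. That means 7 intermediate landings.
Horizontal run for 2558 mm of rise at 1:15 is 2558 × 15 = 38370 mm.
7 intermediate landings contribute 7 × 1500 = 10500 mm.
Developed length = 38370 + 10500 = 48870 mm.
= 48.87 m.

48.87 m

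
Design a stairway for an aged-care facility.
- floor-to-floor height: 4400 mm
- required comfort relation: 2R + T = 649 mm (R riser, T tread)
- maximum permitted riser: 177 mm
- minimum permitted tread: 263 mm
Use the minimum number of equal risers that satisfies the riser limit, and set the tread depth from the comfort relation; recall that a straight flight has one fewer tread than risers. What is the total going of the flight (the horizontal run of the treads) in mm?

⌈4400/177⌉ = 25 risers.
Each riser is 4400/25 = 176 mm (≤ 177 mm).
Tread T = 649 − 2 × 176 = 297 mm (≥ 263 mm).
Treads = 25 − 1 = 24; going = 24 × 297 = 7128 mm.

7128 mm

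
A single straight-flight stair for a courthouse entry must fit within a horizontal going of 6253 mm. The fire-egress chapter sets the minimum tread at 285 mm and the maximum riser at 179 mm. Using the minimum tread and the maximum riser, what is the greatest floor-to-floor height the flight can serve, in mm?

Treads that fit: ⌊6253 / 285⌋ = 21.
Risers = treads + 1 = 22.
Maximum height = 22 × 179 = 3938 mm.

3938 mm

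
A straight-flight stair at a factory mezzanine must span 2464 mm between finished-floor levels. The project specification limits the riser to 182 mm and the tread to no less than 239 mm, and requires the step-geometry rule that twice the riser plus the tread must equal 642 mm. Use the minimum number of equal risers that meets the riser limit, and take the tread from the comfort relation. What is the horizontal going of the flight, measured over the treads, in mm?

2464 / 182 = 13.54, so 14 risers are needed.
Riser R = 2464 / 14 = 176 mm, within the 182 mm limit.
T = 642 − 2·176 = 290 mm, which satisfies the 239 mm minimum.
14 risers give 13 treads; going = 13 × 290 = 3770 mm.

3770 mm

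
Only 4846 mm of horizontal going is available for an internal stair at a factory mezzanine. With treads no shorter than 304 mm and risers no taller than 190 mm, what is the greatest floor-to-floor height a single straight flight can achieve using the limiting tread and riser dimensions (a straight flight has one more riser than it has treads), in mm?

3040 mm

Treads that fit: ⌊4846 / 304⌋ = 15.
Risers = treads + 1 = 16.
Maximum height = 16 × 190 = 3040 mm.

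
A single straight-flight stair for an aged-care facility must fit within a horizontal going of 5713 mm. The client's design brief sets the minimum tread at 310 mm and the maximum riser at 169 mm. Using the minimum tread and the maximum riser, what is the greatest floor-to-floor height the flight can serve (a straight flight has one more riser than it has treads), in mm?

5713 / 310 = 18.43, so 18 treads fit.
Risers = treads + 1 = 19.
Maximum height = 19 × 169 = 3211 mm.

3211 mm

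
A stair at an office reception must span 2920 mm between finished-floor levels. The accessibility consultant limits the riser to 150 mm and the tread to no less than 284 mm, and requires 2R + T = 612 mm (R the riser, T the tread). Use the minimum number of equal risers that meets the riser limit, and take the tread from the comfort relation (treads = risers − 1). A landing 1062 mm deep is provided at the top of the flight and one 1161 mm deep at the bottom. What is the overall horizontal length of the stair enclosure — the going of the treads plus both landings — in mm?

8303 mm

At most 150 each: 2920/150 = 19.47, giving 20 risers.
Riser R = 2920 / 20 = 146 mm, within the 150 mm limit.
Tread T = 612 − 2 × 146 = 320 mm (≥ 284 mm).
20 risers give 19 treads; going = 19 × 320 = 6080 mm.
Enclosure = 6080 + 1062 + 1161 = 8303 mm.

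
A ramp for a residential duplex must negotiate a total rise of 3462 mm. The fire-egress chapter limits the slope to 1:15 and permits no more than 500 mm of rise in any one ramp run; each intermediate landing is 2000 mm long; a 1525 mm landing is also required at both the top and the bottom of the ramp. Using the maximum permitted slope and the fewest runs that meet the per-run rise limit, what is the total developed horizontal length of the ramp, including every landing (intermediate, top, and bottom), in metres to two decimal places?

66.98 m

⌈3462/500⌉ = 7 ramp runs. That means 6 intermediate landings.
Ramp run (horizontal) at 1:15: 3462 × 15 = 51930 mm.
6 intermediate landings contribute 6 × 2000 = 12000 mm.
Top and bottom landings: 2 × 1525 = 3050 mm.
Total = 51930 + 12000 + 3050 = 66980 mm.
= 66.98 m.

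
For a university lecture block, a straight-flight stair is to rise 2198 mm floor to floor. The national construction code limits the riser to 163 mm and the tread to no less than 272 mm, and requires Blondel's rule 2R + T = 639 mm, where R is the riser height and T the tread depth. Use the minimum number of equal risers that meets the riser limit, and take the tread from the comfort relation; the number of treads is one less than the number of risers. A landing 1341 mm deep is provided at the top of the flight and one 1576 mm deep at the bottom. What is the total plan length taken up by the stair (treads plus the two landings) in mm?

7142 mm

At most 163 each: 2198/163 = 13.48, giving 14 risers.
R = 2198 ÷ 14 = 157 mm.
Tread T = 639 − 2 × 157 = 325 mm (≥ 272 mm).
Treads = 14 − 1 = 13; going = 13 × 325 = 4225 mm.
Add landings: 4225 + 1341 + 1576 = 7142 mm.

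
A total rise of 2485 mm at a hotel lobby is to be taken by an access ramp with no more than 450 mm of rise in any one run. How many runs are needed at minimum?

6 runs

2485 / 450 = 5.52, so 6 ramp runs are needed.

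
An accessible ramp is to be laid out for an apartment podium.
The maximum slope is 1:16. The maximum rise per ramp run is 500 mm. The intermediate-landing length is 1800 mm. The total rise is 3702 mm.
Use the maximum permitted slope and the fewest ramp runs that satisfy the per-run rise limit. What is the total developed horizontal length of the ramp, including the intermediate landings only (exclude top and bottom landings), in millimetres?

71832 mm

3702 / 500 = 7.404 → round up to 8 ramp runs. That means 7 intermediate landings.
Ramp run (horizontal) at 1:16: 3702 × 16 = 59232 mm.
Intermediate landings: 7 × 1800 = 12600 mm.
Developed length = 59232 + 12600 = 71832 mm.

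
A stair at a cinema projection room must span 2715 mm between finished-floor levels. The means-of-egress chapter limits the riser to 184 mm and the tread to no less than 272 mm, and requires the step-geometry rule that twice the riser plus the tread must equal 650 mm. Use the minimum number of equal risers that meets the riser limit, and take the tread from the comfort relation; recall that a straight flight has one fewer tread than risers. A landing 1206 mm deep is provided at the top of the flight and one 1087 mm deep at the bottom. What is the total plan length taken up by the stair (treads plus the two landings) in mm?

6325 mm

2715 / 184 = 14.76, so 15 risers are needed.
Each riser is 2715/15 = 181 mm (≤ 184 mm).
Tread T = 650 − 2 × 181 = 288 mm (≥ 272 mm).
15 risers give 14 treads; going = 14 × 288 = 4032 mm.
Enclosure = 4032 + 1206 + 1087 = 6325 mm.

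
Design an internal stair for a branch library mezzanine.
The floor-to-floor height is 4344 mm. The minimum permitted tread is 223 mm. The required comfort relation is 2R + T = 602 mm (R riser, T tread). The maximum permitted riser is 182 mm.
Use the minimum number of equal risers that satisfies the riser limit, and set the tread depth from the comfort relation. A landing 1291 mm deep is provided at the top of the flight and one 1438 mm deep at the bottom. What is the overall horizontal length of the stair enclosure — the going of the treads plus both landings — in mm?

At most 182 each: 4344/182 = 23.87, giving 24 risers.
Riser R = 4344 / 24 = 181 mm, within the 182 mm limit.
From 2R + T = 602: T = 602 − 362 = 240 mm.
Going = (24 − 1) × 240 = 5520 mm.
Add landings: 5520 + 1291 + 1438 = 8249 mm.

8249 mm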